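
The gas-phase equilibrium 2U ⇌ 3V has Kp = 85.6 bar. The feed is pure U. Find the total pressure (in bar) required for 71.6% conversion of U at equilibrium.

Let X = conversion of U (basis 1 mol U); extent of reaction ξ = 0.5X.
Moles: n_U = 1 − X; n_V = 1.5X.
n_T = Σnᵢ = 1 + 0.5X.
Kp = p_V^3 / (p_U^2) with p_i = (n_i/n_T)·P.
At X = 0.716: the mole-fraction product g(X) = Π y_i^ν_i = 11.31. Since Kp = g(X)·P^{1}, P = (Kp/g)^(1/1) = (85.6/11.31)^(1/1) = 7.57 bar.

P = 7.57 bar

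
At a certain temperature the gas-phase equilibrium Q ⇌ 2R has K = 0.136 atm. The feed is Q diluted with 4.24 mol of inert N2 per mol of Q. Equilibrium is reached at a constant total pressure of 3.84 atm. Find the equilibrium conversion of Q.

X = 0.197

Take 1 mol Q as basis and let X be its fractional conversion, so ξ = X.
Mole table: n_Q = 1 − X; n_R = 2X; n_I = 4.24 (inert).
Total moles n_T = 5.24 + X.
Mole fractions y_i = n_i/n_T; K = p_R^2 / (p_Q) with p_i = y_i·P.
Setting this equal to 0.136 atm and taking the physical root (0 < X < 1) gives X = 0.197.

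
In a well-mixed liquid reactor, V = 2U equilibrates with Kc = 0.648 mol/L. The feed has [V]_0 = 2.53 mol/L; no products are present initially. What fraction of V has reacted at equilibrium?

X = 0.223

Let X = conversion of V; extent ξ = 2.53·X mol/L.
Concentrations: [V] = 2.53 − 2.53X; [U] = 5.06X.
Kc = [U]^2 / ([V]).
Solving Kc = 0.648 for X ∈ (0,1): X = 0.223.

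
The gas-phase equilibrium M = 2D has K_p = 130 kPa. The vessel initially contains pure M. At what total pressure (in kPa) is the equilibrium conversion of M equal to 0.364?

P = 213 kPa

Basis: 1 mol M initially; let X = conversion of M. Extent ξ = X.
Mole table: n_M = 1 − X; n_D = 2X.
Total moles n_T = 1 + X.
K_p = p_D^2 / (p_M) with p_i = (n_i/n_T)·P.
At X = 0.364: the mole-fraction product g(X) = Π y_i^ν_i = 0.6109. Since K_p = g(X)·P^{1}, P = (K_p/g)^(1/1) = (130/0.6109)^(1/1) = 213 kPa.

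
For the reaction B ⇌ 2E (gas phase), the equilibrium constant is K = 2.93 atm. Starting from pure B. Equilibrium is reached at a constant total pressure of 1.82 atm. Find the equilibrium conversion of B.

Let X = conversion of B (basis 1 mol B); extent of reaction ξ = X.
Mole table: n_B = 1 − X; n_E = 2X.
n_T = Σnᵢ = 1 + X.
With p_i = (n_i/n_T)P, K = p_E^2 / (p_B).
This yields a degree-2 equation in X; solving on (0,1), X = 0.536.

X = 0.536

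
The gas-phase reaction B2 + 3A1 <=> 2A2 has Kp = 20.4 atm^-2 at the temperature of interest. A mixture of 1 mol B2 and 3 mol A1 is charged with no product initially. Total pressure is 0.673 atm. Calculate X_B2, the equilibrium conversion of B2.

X = 0.550

Basis: 1 mol B2 initially; let X = conversion of B2. Extent ξ = X.
Moles: n_B2 = 1 − X; n_A1 = 3 − 3X; n_A2 = 2X.
n_T = Σnᵢ = 4 − 2X.
y_i = n_i/n_T, p_i = y_i·P. Kp = p_A2^2 / (p_B2 p_A1^3).
This yields a degree-4 equation in X; solving on (0,1), X = 0.550.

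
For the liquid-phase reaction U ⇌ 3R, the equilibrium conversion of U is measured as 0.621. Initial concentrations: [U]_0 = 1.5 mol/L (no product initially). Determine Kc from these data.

Kc = 38.4 (mol/L)^2

Let X = conversion of U.
Concentrations: [U] = 1.5 − 1.5X; [R] = 4.5X.
At X = 0.621: [U] = 0.569, [R] = 2.79.
Kc = [R]^3 / ([U]) = 38.4 (mol/L)^2.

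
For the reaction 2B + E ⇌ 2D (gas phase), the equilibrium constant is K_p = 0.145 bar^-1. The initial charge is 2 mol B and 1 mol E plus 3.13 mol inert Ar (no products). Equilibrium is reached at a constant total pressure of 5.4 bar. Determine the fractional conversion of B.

X = 0.241

Take 2 mol B as basis and let X be its fractional conversion, so ξ = X.
Moles: n_B = 2 − 2X; n_E = 1 − X; n_D = 2X; n_I = 3.13 (inert).
Summing: n_T = 6.13 − X.
With p_i = (n_i/n_T)P, K_p = p_D^2 / (p_B^2 p_E).
Setting this equal to 0.145 bar^-1 and taking the physical root (0 < X < 1) gives X = 0.241.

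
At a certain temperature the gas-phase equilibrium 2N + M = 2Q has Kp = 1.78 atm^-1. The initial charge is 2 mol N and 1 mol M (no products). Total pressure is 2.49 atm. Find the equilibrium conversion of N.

X = 0.487

Basis: 2 mol N initially; let X = conversion of N. Extent ξ = X.
Mole table: n_N = 2 − 2X; n_M = 1 − X; n_Q = 2X.
n_T = Σnᵢ = 3 − X.
Mole fractions y_i = n_i/n_T; Kp = p_Q^2 / (p_N^2 p_M) with p_i = y_i·P.
This yields a degree-3 equation in X; solving on (0,1), X = 0.487.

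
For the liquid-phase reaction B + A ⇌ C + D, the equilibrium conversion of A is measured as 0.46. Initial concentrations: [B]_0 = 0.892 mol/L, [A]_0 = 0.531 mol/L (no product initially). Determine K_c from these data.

Let X = conversion of A.
Concentrations: [B] = 0.892 − 0.531X; [A] = 0.531 − 0.531X; [C] = 0.531X; [D] = 0.531X.
At X = 0.46: [B] = 0.648, [A] = 0.287, [C] = 0.244, [D] = 0.244.
K_c = [C] [D] / ([B] [A]) = 0.321.

K_c = 0.321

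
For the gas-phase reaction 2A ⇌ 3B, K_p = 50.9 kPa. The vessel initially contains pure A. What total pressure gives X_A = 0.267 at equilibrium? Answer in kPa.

P = 483 kPa

Let X = conversion of A (basis 1 mol A); extent of reaction ξ = 0.5X.
At extent ξ: n_A = 1 − X; n_B = 1.5X.
n_T = Σnᵢ = 1 + 0.5X.
K_p = p_B^3 / (p_A^2) with p_i = (n_i/n_T)·P.
At X = 0.267: the mole-fraction product g(X) = Π y_i^ν_i = 0.1055. Since K_p = g(X)·P^{1}, P = (K_p/g)^(1/1) = (50.9/0.1055)^(1/1) = 483 kPa.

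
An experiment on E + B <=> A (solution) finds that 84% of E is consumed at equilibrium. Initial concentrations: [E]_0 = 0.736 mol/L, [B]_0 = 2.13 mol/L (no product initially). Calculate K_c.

Let X = conversion of E.
Concentrations: [E] = 0.736 − 0.736X; [B] = 2.13 − 0.736X; [A] = 0.736X.
At X = 0.84: [E] = 0.118, [B] = 1.51, [A] = 0.618.
K_c = [A] / ([E] [B]) = 3.47 L/mol.

K_c = 3.47 L/mol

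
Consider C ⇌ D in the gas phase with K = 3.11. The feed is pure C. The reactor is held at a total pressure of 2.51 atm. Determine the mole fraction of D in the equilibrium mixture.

Take 1 mol C as basis and let X be its fractional conversion, so ξ = X.
Species balance: n_C = 1 − X; n_D = X.
Since Δν = 0, n_T = 1 throughout.
y_i = n_i/n_T, p_i = y_i·P. K = p_D / (p_C).
This yields a degree-1 equation in X; solving on (0,1), X = 0.757.
Then n_D = 0.757, n_T = 1, so y_D = 0.757.

y_D = 0.757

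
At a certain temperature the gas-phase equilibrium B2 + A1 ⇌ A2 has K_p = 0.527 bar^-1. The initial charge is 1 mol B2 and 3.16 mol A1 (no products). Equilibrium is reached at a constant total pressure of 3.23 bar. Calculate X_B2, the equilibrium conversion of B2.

Take 1 mol B2 as basis and let X be its fractional conversion, so ξ = X.
Mole table: n_B2 = 1 − X; n_A1 = 3.16 − X; n_A2 = X.
Total moles n_T = 4.16 − X.
Mole fractions y_i = n_i/n_T; K_p = p_A2 / (p_B2 p_A1) with p_i = y_i·P.
Equating to 0.527 bar^-1 and solving on 0 < X < 1: X = 0.552.

X = 0.552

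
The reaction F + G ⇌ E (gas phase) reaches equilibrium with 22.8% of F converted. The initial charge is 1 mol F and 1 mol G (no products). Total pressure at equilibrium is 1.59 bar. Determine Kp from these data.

Let X = conversion of F (basis 1 mol F); extent of reaction ξ = X.
At extent ξ: n_F = 1 − X; n_G = 1 − X; n_E = X.
n_T = Σnᵢ = 2 − X.
At X = 0.228: n_F = 0.772, n_G = 0.772, n_E = 0.228, n_T = 1.77.
p_i = (n_i/n_T)·P. Kp = p_E / (p_F p_G) = 0.426 bar^-1.

Kp = 0.426 bar^-1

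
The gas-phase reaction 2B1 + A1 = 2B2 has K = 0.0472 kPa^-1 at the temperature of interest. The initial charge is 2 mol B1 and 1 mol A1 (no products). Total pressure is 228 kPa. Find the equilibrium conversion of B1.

Basis: 2 mol B1 initially; let X = conversion of B1. Extent ξ = X.
Moles: n_B1 = 2 − 2X; n_A1 = 1 − X; n_B2 = 2X.
Total moles n_T = 3 − X.
Mole fractions y_i = n_i/n_T; K = p_B2^2 / (p_B1^2 p_A1) with p_i = y_i·P.
This yields a degree-3 equation in X; solving on (0,1), X = 0.578.

X = 0.578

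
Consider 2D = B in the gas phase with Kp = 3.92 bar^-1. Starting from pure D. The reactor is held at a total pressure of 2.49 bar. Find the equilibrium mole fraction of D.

Basis: 1 mol D initially; let X = conversion of D. Extent ξ = 0.5X.
Moles: n_D = 1 − X; n_B = 0.5X.
Total moles n_T = 1 − 0.5X.
y_i = n_i/n_T, p_i = y_i·P. Kp = p_B / (p_D^2).
Substituting and setting equal to 3.92 bar^-1 gives a polynomial in X; the root in (0,1) is X = 0.842.
Then n_D = 0.158, n_T = 0.579, so y_D = 0.273.

y_D = 0.273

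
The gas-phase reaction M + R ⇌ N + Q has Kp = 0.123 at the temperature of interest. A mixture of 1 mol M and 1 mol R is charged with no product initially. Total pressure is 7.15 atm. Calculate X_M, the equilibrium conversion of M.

X = 0.260

Let X = conversion of M (basis 1 mol M); extent of reaction ξ = X.
Species balance: n_M = 1 − X; n_R = 1 − X; n_N = X; n_Q = X.
Total moles n_T = 2 (Δν = 0, constant).
With p_i = (n_i/n_T)P, Kp = p_N p_Q / (p_M p_R).
This yields a degree-2 equation in X; solving on (0,1), X = 0.260.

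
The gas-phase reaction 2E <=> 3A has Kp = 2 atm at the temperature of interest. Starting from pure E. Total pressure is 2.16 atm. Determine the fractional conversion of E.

X = 0.461

Take 1 mol E as basis and let X be its fractional conversion, so ξ = 0.5X.
Species balance: n_E = 1 − X; n_A = 1.5X.
Total moles n_T = 1 + 0.5X.
Mole fractions y_i = n_i/n_T; Kp = p_A^3 / (p_E^2) with p_i = y_i·P.
Equating to 2 atm and solving on 0 < X < 1: X = 0.461.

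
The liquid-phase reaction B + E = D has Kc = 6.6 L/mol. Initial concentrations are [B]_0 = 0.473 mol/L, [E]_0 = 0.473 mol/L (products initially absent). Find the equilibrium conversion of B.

Let X = conversion of B; extent ξ = 0.473·X mol/L.
Concentrations: [B] = 0.473 − 0.473X; [E] = 0.473 − 0.473X; [D] = 0.473X.
Kc = [D] / ([B] [E]).
Equating to 6.6 L/mol: the physical root is X = 0.572.

X = 0.572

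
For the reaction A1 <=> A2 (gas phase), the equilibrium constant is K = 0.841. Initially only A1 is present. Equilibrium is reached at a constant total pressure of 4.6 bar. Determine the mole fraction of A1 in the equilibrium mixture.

Let X = conversion of A1 (basis 1 mol A1); extent of reaction ξ = X.
Mole table: n_A1 = 1 − X; n_A2 = X.
Total moles n_T = 1 (Δν = 0, constant).
Mole fractions y_i = n_i/n_T; K = p_A2 / (p_A1) with p_i = y_i·P.
Equating to 0.841 and solving on 0 < X < 1: X = 0.457.
Then n_A1 = 0.543, n_T = 1, so y_A1 = 0.543.

y_A1 = 0.543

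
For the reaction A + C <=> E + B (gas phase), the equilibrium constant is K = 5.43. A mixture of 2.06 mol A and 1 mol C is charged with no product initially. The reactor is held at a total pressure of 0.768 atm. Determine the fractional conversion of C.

X = 0.879

Let X = conversion of C (basis 1 mol C); extent of reaction ξ = X.
Moles: n_A = 2.06 − X; n_C = 1 − X; n_E = X; n_B = X.
n_T stays at 3.06 (no change in mole number).
With p_i = (n_i/n_T)P, K = p_E p_B / (p_A p_C).
Setting this equal to 5.43 and taking the physical root (0 < X < 1) gives X = 0.879.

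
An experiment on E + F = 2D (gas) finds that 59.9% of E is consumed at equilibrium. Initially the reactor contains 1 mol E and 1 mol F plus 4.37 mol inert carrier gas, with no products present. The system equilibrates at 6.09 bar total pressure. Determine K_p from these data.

Basis: 1 mol E initially; let X = conversion of E. Extent ξ = X.
At extent ξ: n_E = 1 − X; n_F = 1 − X; n_D = 2X; n_I = 4.37 (inert).
Total moles n_T = 6.37 (Δν = 0, constant).
At X = 0.599: n_E = 0.401, n_F = 0.401, n_D = 1.2, n_T = 6.37.
p_i = (n_i/n_T)·P. K_p = p_D^2 / (p_E p_F) = 8.93.

K_p = 8.93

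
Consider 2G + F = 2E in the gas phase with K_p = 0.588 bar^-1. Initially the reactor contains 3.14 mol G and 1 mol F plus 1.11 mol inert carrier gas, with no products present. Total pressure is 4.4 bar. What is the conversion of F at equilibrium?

Let X = conversion of F (basis 1 mol F); extent of reaction ξ = X.
Species balance: n_G = 3.14 − 2X; n_F = 1 − X; n_E = 2X; n_I = 1.11 (inert).
Total moles n_T = 5.25 − X.
With p_i = (n_i/n_T)P, K_p = p_E^2 / (p_G^2 p_F).
Equating to 0.588 bar^-1 and solving on 0 < X < 1: X = 0.529.

X = 0.529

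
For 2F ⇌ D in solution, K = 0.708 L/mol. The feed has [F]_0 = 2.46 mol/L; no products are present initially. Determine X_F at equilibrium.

X = 0.589

Let X = conversion of F; extent ξ = 2.46X/2 mol/L.
Concentrations: [F] = 2.46 − 2.46X; [D] = 1.23X.
K = [D] / ([F]^2).
This equals 0.708 at X = 0.589 (the root in 0 < X < 1).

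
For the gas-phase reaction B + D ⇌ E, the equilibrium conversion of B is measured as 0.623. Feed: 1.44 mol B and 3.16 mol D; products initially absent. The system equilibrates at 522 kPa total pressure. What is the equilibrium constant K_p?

K_p = 0.00518 kPa^-1

Basis: 1.44 mol B initially; let X = conversion of B. Extent ξ = 1.44X.
Moles: n_B = 1.44 − 1.44X; n_D = 3.16 − 1.44X; n_E = 1.44X.
Total moles n_T = 4.6 − 1.44X.
At X = 0.623: n_B = 0.543, n_D = 2.26, n_E = 0.897, n_T = 3.7.
p_i = (n_i/n_T)·P. K_p = p_E / (p_B p_D) = 0.00518 kPa^-1.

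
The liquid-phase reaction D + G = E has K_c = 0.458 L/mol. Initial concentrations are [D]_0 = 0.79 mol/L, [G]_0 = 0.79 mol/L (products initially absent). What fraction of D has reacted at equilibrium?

Let X = conversion of D; extent ξ = 0.79·X mol/L.
Concentrations: [D] = 0.79 − 0.79X; [G] = 0.79 − 0.79X; [E] = 0.79X.
K_c = [E] / ([D] [G]).
This equals 0.458 at X = 0.220 (the root in 0 < X < 1).

X = 0.220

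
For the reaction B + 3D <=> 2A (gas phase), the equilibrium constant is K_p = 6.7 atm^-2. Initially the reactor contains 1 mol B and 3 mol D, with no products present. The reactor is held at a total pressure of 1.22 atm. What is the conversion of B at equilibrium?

Let X = conversion of B (basis 1 mol B); extent of reaction ξ = X.
At extent ξ: n_B = 1 − X; n_D = 3 − 3X; n_A = 2X.
n_T = Σnᵢ = 4 − 2X.
y_i = n_i/n_T, p_i = y_i·P. K_p = p_A^2 / (p_B p_D^3).
This yields a degree-4 equation in X; solving on (0,1), X = 0.557.

X = 0.557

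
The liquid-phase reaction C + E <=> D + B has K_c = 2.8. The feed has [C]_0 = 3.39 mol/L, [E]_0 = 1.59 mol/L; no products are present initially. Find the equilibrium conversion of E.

X = 0.818

Let X = conversion of E; extent ξ = 1.59·X mol/L.
Concentrations: [C] = 3.39 − 1.59X; [E] = 1.59 − 1.59X; [D] = 1.59X; [B] = 1.59X.
K_c = [D] [B] / ([C] [E]).
Setting equal to 2.8 and solving for X on (0,1) gives X = 0.818.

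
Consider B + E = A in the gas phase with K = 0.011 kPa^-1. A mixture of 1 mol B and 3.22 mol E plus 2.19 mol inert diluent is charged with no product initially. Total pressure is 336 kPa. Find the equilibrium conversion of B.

X = 0.624

Basis: 1 mol B initially; let X = conversion of B. Extent ξ = X.
At extent ξ: n_B = 1 − X; n_E = 3.22 − X; n_A = X; n_I = 2.19 (inert).
n_T = Σnᵢ = 6.41 − X.
y_i = n_i/n_T, p_i = y_i·P. K = p_A / (p_B p_E).
Setting this equal to 0.011 kPa^-1 and taking the physical root (0 < X < 1) gives X = 0.624.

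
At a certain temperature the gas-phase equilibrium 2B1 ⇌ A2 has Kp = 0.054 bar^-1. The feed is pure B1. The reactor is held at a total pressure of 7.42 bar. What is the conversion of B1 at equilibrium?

Let X = conversion of B1 (basis 1 mol B1); extent of reaction ξ = 0.5X.
Moles: n_B1 = 1 − X; n_A2 = 0.5X.
Total moles n_T = 1 − 0.5X.
Mole fractions y_i = n_i/n_T; Kp = p_A2 / (p_B1^2) with p_i = y_i·P.
Substituting and setting equal to 0.054 bar^-1 gives a polynomial in X; the root in (0,1) is X = 0.380.

X = 0.380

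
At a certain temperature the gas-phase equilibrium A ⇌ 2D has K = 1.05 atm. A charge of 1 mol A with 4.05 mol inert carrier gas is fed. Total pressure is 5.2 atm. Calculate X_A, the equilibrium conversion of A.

X = 0.405

Let X = conversion of A (basis 1 mol A); extent of reaction ξ = X.
Mole table: n_A = 1 − X; n_D = 2X; n_I = 4.05 (inert).
n_T = Σnᵢ = 5.05 + X.
With p_i = (n_i/n_T)P, K = p_D^2 / (p_A).
This yields a degree-2 equation in X; solving on (0,1), X = 0.405.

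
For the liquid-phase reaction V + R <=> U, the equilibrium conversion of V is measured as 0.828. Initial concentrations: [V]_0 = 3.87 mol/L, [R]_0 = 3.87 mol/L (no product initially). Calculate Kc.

Kc = 7.23 L/mol

Let X = conversion of V.
Concentrations: [V] = 3.87 − 3.87X; [R] = 3.87 − 3.87X; [U] = 3.87X.
At X = 0.828: [V] = 0.666, [R] = 0.666, [U] = 3.2.
Kc = [U] / ([V] [R]) = 7.23 L/mol.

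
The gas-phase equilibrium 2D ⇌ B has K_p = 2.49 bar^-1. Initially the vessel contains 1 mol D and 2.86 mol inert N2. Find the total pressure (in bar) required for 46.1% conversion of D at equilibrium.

P = 1.16 bar

Take 1 mol D as basis and let X be its fractional conversion, so ξ = 0.5X.
Species balance: n_D = 1 − X; n_B = 0.5X; n_I = 2.86 (inert).
n_T = Σnᵢ = 3.86 − 0.5X.
K_p = p_B / (p_D^2) with p_i = (n_i/n_T)·P.
At X = 0.461: the mole-fraction product g(X) = Π y_i^ν_i = 2.88. Since K_p = g(X)·P^{-1}, P = (g/K_p)^(1/1) = (2.88/2.49)^(1/1) = 1.16 bar.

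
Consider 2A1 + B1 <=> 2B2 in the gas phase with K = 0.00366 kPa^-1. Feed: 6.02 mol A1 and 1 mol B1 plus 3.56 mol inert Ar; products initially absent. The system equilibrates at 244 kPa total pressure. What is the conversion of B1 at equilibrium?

X = 0.516

Let X = conversion of B1 (basis 1 mol B1); extent of reaction ξ = X.
Moles: n_A1 = 6.02 − 2X; n_B1 = 1 − X; n_B2 = 2X; n_I = 3.56 (inert).
Summing: n_T = 10.6 − X.
Mole fractions y_i = n_i/n_T; K = p_B2^2 / (p_A1^2 p_B1) with p_i = y_i·P.
This yields a degree-3 equation in X; solving on (0,1), X = 0.516.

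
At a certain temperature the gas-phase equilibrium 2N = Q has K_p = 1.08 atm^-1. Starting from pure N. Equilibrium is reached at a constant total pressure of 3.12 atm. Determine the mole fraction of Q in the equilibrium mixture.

y_Q = 0.584

Take 1 mol N as basis and let X be its fractional conversion, so ξ = 0.5X.
Mole table: n_N = 1 − X; n_Q = 0.5X.
n_T = Σnᵢ = 1 − 0.5X.
y_i = n_i/n_T, p_i = y_i·P. K_p = p_Q / (p_N^2).
Setting this equal to 1.08 atm^-1 and taking the physical root (0 < X < 1) gives X = 0.737.
Then n_Q = 0.369, n_T = 0.631, so y_Q = 0.584.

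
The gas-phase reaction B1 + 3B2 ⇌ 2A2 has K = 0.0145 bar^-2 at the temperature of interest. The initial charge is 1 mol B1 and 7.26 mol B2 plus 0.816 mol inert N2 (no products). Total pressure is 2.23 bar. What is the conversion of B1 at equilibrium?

X = 0.230

Let X = conversion of B1 (basis 1 mol B1); extent of reaction ξ = X.
Mole table: n_B1 = 1 − X; n_B2 = 7.26 − 3X; n_A2 = 2X; n_I = 0.816 (inert).
Total moles n_T = 9.08 − 2X.
Mole fractions y_i = n_i/n_T; K = p_A2^2 / (p_B1 p_B2^3) with p_i = y_i·P.
Setting this equal to 0.0145 bar^-2 and taking the physical root (0 < X < 1) gives X = 0.230.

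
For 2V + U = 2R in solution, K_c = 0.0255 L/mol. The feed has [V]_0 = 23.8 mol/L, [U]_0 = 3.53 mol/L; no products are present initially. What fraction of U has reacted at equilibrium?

Let X = conversion of U; extent ξ = 3.53·X mol/L.
Concentrations: [V] = 23.8 − 7.06X; [U] = 3.53 − 3.53X; [R] = 7.06X.
K_c = [R]^2 / ([V]^2 [U]).
Setting equal to 0.0255 and solving for X on (0,1) gives X = 0.560.

X = 0.560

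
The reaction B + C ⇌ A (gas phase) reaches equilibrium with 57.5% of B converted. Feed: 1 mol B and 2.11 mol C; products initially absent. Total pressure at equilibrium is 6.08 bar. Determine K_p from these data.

K_p = 0.367 bar^-1

Take 1 mol B as basis and let X be its fractional conversion, so ξ = X.
Moles: n_B = 1 − X; n_C = 2.11 − X; n_A = X.
Total moles n_T = 3.11 − X.
At X = 0.575: n_B = 0.425, n_C = 1.53, n_A = 0.575, n_T = 2.54.
p_i = (n_i/n_T)·P. K_p = p_A / (p_B p_C) = 0.367 bar^-1.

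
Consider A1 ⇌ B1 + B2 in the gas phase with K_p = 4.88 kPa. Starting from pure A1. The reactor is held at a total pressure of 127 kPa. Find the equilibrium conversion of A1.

Let X = conversion of A1 (basis 1 mol A1); extent of reaction ξ = X.
Mole table: n_A1 = 1 − X; n_B1 = X; n_B2 = X.
n_T = Σnᵢ = 1 + X.
Mole fractions y_i = n_i/n_T; K_p = p_B1 p_B2 / (p_A1) with p_i = y_i·P.
Substituting and setting equal to 4.88 kPa gives a polynomial in X; the root in (0,1) is X = 0.192.

X = 0.192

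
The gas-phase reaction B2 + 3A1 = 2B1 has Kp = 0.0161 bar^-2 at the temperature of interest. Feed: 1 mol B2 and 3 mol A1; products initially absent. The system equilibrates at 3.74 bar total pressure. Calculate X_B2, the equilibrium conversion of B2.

X = 0.213

Basis: 1 mol B2 initially; let X = conversion of B2. Extent ξ = X.
At extent ξ: n_B2 = 1 − X; n_A1 = 3 − 3X; n_B1 = 2X.
n_T = Σnᵢ = 4 − 2X.
With p_i = (n_i/n_T)P, Kp = p_B1^2 / (p_B2 p_A1^3).
Equating to 0.0161 bar^-2 and solving on 0 < X < 1: X = 0.213.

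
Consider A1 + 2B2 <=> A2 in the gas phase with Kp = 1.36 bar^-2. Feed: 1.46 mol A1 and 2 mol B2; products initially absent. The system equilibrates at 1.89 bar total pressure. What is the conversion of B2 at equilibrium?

X = 0.577

Take 2 mol B2 as basis and let X be its fractional conversion, so ξ = X.
At extent ξ: n_A1 = 1.46 − X; n_B2 = 2 − 2X; n_A2 = X.
n_T = Σnᵢ = 3.46 − 2X.
With p_i = (n_i/n_T)P, Kp = p_A2 / (p_A1 p_B2^2).
Substituting and setting equal to 1.36 bar^-2 gives a polynomial in X; the root in (0,1) is X = 0.577.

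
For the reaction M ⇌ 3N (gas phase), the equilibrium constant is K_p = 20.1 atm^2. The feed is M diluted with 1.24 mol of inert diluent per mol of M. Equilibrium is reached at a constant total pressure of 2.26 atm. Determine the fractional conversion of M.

X = 0.777

Let X = conversion of M (basis 1 mol M); extent of reaction ξ = X.
Moles: n_M = 1 − X; n_N = 3X; n_I = 1.24 (inert).
n_T = Σnᵢ = 2.24 + 2X.
Mole fractions y_i = n_i/n_T; K_p = p_N^3 / (p_M) with p_i = y_i·P.
Setting this equal to 20.1 atm^2 and taking the physical root (0 < X < 1) gives X = 0.777.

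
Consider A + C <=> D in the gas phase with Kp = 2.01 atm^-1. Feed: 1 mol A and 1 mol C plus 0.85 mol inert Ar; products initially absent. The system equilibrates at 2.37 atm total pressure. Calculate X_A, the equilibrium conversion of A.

X = 0.502

Basis: 1 mol A initially; let X = conversion of A. Extent ξ = X.
At extent ξ: n_A = 1 − X; n_C = 1 − X; n_D = X; n_I = 0.85 (inert).
Total moles n_T = 2.85 − X.
Mole fractions y_i = n_i/n_T; Kp = p_D / (p_A p_C) with p_i = y_i·P.
This yields a degree-2 equation in X; solving on (0,1), X = 0.502.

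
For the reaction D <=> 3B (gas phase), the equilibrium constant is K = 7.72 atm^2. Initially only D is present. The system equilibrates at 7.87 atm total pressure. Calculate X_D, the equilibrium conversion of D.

X = 0.193

Let X = conversion of D (basis 1 mol D); extent of reaction ξ = X.
Species balance: n_D = 1 − X; n_B = 3X.
Summing: n_T = 1 + 2X.
y_i = n_i/n_T, p_i = y_i·P. K = p_B^3 / (p_D).
Substituting and setting equal to 7.72 atm^2 gives a polynomial in X; the root in (0,1) is X = 0.193.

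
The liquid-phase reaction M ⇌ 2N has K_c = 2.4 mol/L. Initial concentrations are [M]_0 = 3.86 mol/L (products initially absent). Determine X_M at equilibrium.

Let X = conversion of M; extent ξ = 3.86·X mol/L.
Concentrations: [M] = 3.86 − 3.86X; [N] = 7.72X.
K_c = [N]^2 / ([M]).
Solving K_c = 2.4 for X ∈ (0,1): X = 0.324.

X = 0.324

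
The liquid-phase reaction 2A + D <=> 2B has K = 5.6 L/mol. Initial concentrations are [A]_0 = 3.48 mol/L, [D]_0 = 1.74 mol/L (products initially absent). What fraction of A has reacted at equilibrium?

X = 0.649

Let X = conversion of A; extent ξ = 3.48X/2 mol/L.
Concentrations: [A] = 3.48 − 3.48X; [D] = 1.74 − 1.74X; [B] = 3.48X.
K = [B]^2 / ([A]^2 [D]).
Solving K = 5.6 for X ∈ (0,1): X = 0.649.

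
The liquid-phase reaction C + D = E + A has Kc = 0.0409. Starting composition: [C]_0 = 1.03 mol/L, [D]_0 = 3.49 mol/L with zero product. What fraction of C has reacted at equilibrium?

X = 0.298

Let X = conversion of C; extent ξ = 1.03·X mol/L.
Concentrations: [C] = 1.03 − 1.03X; [D] = 3.49 − 1.03X; [E] = 1.03X; [A] = 1.03X.
Kc = [E] [A] / ([C] [D]).
This equals 0.0409 at X = 0.298 (the root in 0 < X < 1).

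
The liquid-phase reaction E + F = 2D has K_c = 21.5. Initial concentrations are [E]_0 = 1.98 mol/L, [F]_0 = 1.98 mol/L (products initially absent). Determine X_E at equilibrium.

Let X = conversion of E; extent ξ = 1.98·X mol/L.
Concentrations: [E] = 1.98 − 1.98X; [F] = 1.98 − 1.98X; [D] = 3.96X.
K_c = [D]^2 / ([E] [F]).
Solving K_c = 21.5 for X ∈ (0,1): X = 0.699.

X = 0.699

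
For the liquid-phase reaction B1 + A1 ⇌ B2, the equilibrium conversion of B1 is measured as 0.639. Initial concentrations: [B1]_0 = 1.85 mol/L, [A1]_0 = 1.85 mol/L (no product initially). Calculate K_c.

K_c = 2.65 L/mol

Let X = conversion of B1.
Concentrations: [B1] = 1.85 − 1.85X; [A1] = 1.85 − 1.85X; [B2] = 1.85X.
At X = 0.639: [B1] = 0.668, [A1] = 0.668, [B2] = 1.18.
K_c = [B2] / ([B1] [A1]) = 2.65 L/mol.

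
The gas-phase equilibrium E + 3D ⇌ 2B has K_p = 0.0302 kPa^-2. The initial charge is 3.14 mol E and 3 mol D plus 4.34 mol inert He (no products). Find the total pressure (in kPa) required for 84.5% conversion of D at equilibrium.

Basis: 3 mol D initially; let X = conversion of D. Extent ξ = X.
Species balance: n_E = 3.14 − X; n_D = 3 − 3X; n_B = 2X; n_I = 4.34 (inert).
n_T = Σnᵢ = 10.5 − 2X.
K_p = p_B^2 / (p_E p_D^3) with p_i = (n_i/n_T)·P.
At X = 0.845: the mole-fraction product g(X) = Π y_i^ν_i = 956.3. Since K_p = g(X)·P^{-2}, P = (g/K_p)^(1/2) = (956.3/0.0302)^(1/2) = 178 kPa.

P = 178 kPa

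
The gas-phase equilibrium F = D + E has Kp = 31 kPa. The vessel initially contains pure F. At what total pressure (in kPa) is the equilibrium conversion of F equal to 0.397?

Basis: 1 mol F initially; let X = conversion of F. Extent ξ = X.
Species balance: n_F = 1 − X; n_D = X; n_E = X.
Total moles n_T = 1 + X.
Kp = p_D p_E / (p_F) with p_i = (n_i/n_T)·P.
At X = 0.397: the mole-fraction product g(X) = Π y_i^ν_i = 0.1871. Since Kp = g(X)·P^{1}, P = (Kp/g)^(1/1) = (31/0.1871)^(1/1) = 166 kPa.

P = 166 kPa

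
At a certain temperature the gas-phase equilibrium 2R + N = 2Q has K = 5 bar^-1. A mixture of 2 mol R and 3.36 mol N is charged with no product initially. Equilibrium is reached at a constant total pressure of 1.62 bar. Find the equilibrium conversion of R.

X = 0.683

Let X = conversion of R (basis 2 mol R); extent of reaction ξ = X.
Species balance: n_R = 2 − 2X; n_N = 3.36 − X; n_Q = 2X.
n_T = Σnᵢ = 5.36 − X.
Mole fractions y_i = n_i/n_T; K = p_Q^2 / (p_R^2 p_N) with p_i = y_i·P.
Equating to 5 bar^-1 and solving on 0 < X < 1: X = 0.683.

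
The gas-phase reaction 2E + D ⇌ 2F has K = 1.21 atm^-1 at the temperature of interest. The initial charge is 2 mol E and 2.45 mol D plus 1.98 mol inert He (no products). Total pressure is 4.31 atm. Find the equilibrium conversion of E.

X = 0.564

Take 2 mol E as basis and let X be its fractional conversion, so ξ = X.
Mole table: n_E = 2 − 2X; n_D = 2.45 − X; n_F = 2X; n_I = 1.98 (inert).
Total moles n_T = 6.43 − X.
With p_i = (n_i/n_T)P, K = p_F^2 / (p_E^2 p_D).
Setting this equal to 1.21 atm^-1 and taking the physical root (0 < X < 1) gives X = 0.564.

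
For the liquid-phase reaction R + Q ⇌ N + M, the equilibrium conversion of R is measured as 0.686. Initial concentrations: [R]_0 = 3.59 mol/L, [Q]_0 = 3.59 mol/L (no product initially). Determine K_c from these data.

K_c = 4.77

Let X = conversion of R.
Concentrations: [R] = 3.59 − 3.59X; [Q] = 3.59 − 3.59X; [N] = 3.59X; [M] = 3.59X.
At X = 0.686: [R] = 1.13, [Q] = 1.13, [N] = 2.46, [M] = 2.46.
K_c = [N] [M] / ([R] [Q]) = 4.77.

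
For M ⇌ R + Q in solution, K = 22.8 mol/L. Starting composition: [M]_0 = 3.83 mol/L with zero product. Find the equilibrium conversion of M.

X = 0.872

Let X = conversion of M; extent ξ = 3.83·X mol/L.
Concentrations: [M] = 3.83 − 3.83X; [R] = 3.83X; [Q] = 3.83X.
K = [R] [Q] / ([M]).
Setting equal to 22.8 and solving for X on (0,1) gives X = 0.872.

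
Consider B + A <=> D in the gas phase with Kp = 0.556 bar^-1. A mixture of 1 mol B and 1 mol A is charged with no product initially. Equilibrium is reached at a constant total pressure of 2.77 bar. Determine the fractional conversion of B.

X = 0.373

Basis: 1 mol B initially; let X = conversion of B. Extent ξ = X.
Moles: n_B = 1 − X; n_A = 1 − X; n_D = X.
n_T = Σnᵢ = 2 − X.
y_i = n_i/n_T, p_i = y_i·P. Kp = p_D / (p_B p_A).
Setting this equal to 0.556 bar^-1 and taking the physical root (0 < X < 1) gives X = 0.373.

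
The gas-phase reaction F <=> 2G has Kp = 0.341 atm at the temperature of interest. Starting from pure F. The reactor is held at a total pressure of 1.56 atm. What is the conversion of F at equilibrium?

X = 0.228

Take 1 mol F as basis and let X be its fractional conversion, so ξ = X.
At extent ξ: n_F = 1 − X; n_G = 2X.
n_T = Σnᵢ = 1 + X.
With p_i = (n_i/n_T)P, Kp = p_G^2 / (p_F).
Equating to 0.341 atm and solving on 0 < X < 1: X = 0.228.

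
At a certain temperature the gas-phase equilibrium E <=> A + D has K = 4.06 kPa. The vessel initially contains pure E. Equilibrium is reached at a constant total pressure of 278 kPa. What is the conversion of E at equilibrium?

X = 0.120

Let X = conversion of E (basis 1 mol E); extent of reaction ξ = X.
Mole table: n_E = 1 − X; n_A = X; n_D = X.
n_T = Σnᵢ = 1 + X.
y_i = n_i/n_T, p_i = y_i·P. K = p_A p_D / (p_E).
Substituting and setting equal to 4.06 kPa gives a polynomial in X; the root in (0,1) is X = 0.120.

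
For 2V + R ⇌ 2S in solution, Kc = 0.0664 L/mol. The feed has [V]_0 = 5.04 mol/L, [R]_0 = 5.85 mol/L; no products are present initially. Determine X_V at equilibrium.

X = 0.364

Let X = conversion of V; extent ξ = 5.04X/2 mol/L.
Concentrations: [V] = 5.04 − 5.04X; [R] = 5.85 − 2.52X; [S] = 5.04X.
Kc = [S]^2 / ([V]^2 [R]).
This equals 0.0664 at X = 0.364 (the root in 0 < X < 1).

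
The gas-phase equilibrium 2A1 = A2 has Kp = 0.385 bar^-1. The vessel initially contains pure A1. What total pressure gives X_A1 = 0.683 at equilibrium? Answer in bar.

Let X = conversion of A1 (basis 1 mol A1); extent of reaction ξ = 0.5X.
Moles: n_A1 = 1 − X; n_A2 = 0.5X.
Total moles n_T = 1 − 0.5X.
Kp = p_A2 / (p_A1^2) with p_i = (n_i/n_T)·P.
At X = 0.683: the mole-fraction product g(X) = Π y_i^ν_i = 2.238. Since Kp = g(X)·P^{-1}, P = (g/Kp)^(1/1) = (2.238/0.385)^(1/1) = 5.81 bar.

P = 5.81 bar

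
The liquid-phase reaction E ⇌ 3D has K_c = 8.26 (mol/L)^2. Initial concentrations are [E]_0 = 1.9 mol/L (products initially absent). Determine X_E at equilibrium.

X = 0.375

Let X = conversion of E; extent ξ = 1.9·X mol/L.
Concentrations: [E] = 1.9 − 1.9X; [D] = 5.7X.
K_c = [D]^3 / ([E]).
Setting equal to 8.26 and solving for X on (0,1) gives X = 0.375.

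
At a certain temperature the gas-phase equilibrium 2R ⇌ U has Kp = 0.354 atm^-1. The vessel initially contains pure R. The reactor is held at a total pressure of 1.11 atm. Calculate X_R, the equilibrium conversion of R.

X = 0.376

Let X = conversion of R (basis 1 mol R); extent of reaction ξ = 0.5X.
Mole table: n_R = 1 − X; n_U = 0.5X.
n_T = Σnᵢ = 1 − 0.5X.
Mole fractions y_i = n_i/n_T; Kp = p_U / (p_R^2) with p_i = y_i·P.
Substituting and setting equal to 0.354 atm^-1 gives a polynomial in X; the root in (0,1) is X = 0.376.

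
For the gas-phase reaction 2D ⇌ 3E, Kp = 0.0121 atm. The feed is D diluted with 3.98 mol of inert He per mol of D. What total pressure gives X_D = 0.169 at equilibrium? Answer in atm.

P = 2.6 atm

Basis: 1 mol D initially; let X = conversion of D. Extent ξ = 0.5X.
Species balance: n_D = 1 − X; n_E = 1.5X; n_I = 3.98 (inert).
n_T = Σnᵢ = 4.98 + 0.5X.
Kp = p_E^3 / (p_D^2) with p_i = (n_i/n_T)·P.
At X = 0.169: the mole-fraction product g(X) = Π y_i^ν_i = 0.004658. Since Kp = g(X)·P^{1}, P = (Kp/g)^(1/1) = (0.0121/0.004658)^(1/1) = 2.6 atm.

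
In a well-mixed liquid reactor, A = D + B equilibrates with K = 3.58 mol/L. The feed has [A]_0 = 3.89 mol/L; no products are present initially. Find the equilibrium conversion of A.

Let X = conversion of A; extent ξ = 3.89·X mol/L.
Concentrations: [A] = 3.89 − 3.89X; [D] = 3.89X; [B] = 3.89X.
K = [D] [B] / ([A]).
This equals 3.58 at X = 0.604 (the root in 0 < X < 1).

X = 0.604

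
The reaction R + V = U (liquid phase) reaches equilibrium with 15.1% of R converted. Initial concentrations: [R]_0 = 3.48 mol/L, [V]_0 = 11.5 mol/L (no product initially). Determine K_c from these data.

K_c = 0.0162 L/mol

Let X = conversion of R.
Concentrations: [R] = 3.48 − 3.48X; [V] = 11.5 − 3.48X; [U] = 3.48X.
At X = 0.151: [R] = 2.95, [V] = 11, [U] = 0.525.
K_c = [U] / ([R] [V]) = 0.0162 L/mol.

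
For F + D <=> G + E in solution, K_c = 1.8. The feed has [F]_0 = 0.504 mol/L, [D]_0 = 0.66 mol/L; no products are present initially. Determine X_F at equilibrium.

X = 0.648

Let X = conversion of F; extent ξ = 0.504·X mol/L.
Concentrations: [F] = 0.504 − 0.504X; [D] = 0.66 − 0.504X; [G] = 0.504X; [E] = 0.504X.
K_c = [G] [E] / ([F] [D]).
This equals 1.8 at X = 0.648 (the root in 0 < X < 1).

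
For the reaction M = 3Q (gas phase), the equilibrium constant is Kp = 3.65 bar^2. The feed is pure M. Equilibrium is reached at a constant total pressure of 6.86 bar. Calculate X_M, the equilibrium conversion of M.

X = 0.162

Basis: 1 mol M initially; let X = conversion of M. Extent ξ = X.
Species balance: n_M = 1 − X; n_Q = 3X.
Total moles n_T = 1 + 2X.
Mole fractions y_i = n_i/n_T; Kp = p_Q^3 / (p_M) with p_i = y_i·P.
Substituting and setting equal to 3.65 bar^2 gives a polynomial in X; the root in (0,1) is X = 0.162.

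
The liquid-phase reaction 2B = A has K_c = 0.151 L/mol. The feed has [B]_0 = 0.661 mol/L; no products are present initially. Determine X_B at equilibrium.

Let X = conversion of B; extent ξ = 0.661X/2 mol/L.
Concentrations: [B] = 0.661 − 0.661X; [A] = 0.331X.
K_c = [A] / ([B]^2).
Equating to 0.151 L/mol: the physical root is X = 0.146.

X = 0.146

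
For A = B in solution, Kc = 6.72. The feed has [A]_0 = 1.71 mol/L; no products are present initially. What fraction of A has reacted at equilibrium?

Let X = conversion of A; extent ξ = 1.71·X mol/L.
Concentrations: [A] = 1.71 − 1.71X; [B] = 1.71X.
Kc = [B] / ([A]).
This equals 6.72 at X = 0.870 (the root in 0 < X < 1).

X = 0.870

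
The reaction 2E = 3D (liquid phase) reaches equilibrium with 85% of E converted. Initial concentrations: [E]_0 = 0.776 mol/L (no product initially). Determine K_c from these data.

Let X = conversion of E.
Concentrations: [E] = 0.776 − 0.776X; [D] = 1.16X.
At X = 0.85: [E] = 0.116, [D] = 0.989.
K_c = [D]^3 / ([E]^2) = 71.5 mol/L.

K_c = 71.5 mol/L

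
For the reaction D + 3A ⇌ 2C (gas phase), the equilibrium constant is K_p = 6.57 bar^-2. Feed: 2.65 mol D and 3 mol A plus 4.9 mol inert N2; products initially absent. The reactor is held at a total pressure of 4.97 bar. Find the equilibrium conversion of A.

X = 0.726

Let X = conversion of A (basis 3 mol A); extent of reaction ξ = X.
Mole table: n_D = 2.65 − X; n_A = 3 − 3X; n_C = 2X; n_I = 4.9 (inert).
Total moles n_T = 10.6 − 2X.
Mole fractions y_i = n_i/n_T; K_p = p_C^2 / (p_D p_A^3) with p_i = y_i·P.
This yields a degree-4 equation in X; solving on (0,1), X = 0.726.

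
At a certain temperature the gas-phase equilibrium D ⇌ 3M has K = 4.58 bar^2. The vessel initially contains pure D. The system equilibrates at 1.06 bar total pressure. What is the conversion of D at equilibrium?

Let X = conversion of D (basis 1 mol D); extent of reaction ξ = X.
Species balance: n_D = 1 − X; n_M = 3X.
Summing: n_T = 1 + 2X.
y_i = n_i/n_T, p_i = y_i·P. K = p_M^3 / (p_D).
Substituting and setting equal to 4.58 bar^2 gives a polynomial in X; the root in (0,1) is X = 0.653.

X = 0.653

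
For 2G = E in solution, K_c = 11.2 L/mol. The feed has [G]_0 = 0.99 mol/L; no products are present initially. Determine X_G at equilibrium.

X = 0.809

Let X = conversion of G; extent ξ = 0.99X/2 mol/L.
Concentrations: [G] = 0.99 − 0.99X; [E] = 0.495X.
K_c = [E] / ([G]^2).
Equating to 11.2 L/mol: the physical root is X = 0.809.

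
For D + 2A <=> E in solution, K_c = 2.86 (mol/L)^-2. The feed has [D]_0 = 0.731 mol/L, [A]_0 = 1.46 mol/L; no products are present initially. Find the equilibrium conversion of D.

X = 0.551

Let X = conversion of D; extent ξ = 0.731·X mol/L.
Concentrations: [D] = 0.731 − 0.731X; [A] = 1.46 − 1.46X; [E] = 0.731X.
K_c = [E] / ([D] [A]^2).
Equating to 2.86 (mol/L)^-2: the physical root is X = 0.551.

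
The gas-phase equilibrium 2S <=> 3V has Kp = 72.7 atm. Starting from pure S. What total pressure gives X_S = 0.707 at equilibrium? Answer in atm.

P = 7.08 atm

Basis: 1 mol S initially; let X = conversion of S. Extent ξ = 0.5X.
Moles: n_S = 1 − X; n_V = 1.5X.
n_T = Σnᵢ = 1 + 0.5X.
Kp = p_V^3 / (p_S^2) with p_i = (n_i/n_T)·P.
At X = 0.707: the mole-fraction product g(X) = Π y_i^ν_i = 10.26. Since Kp = g(X)·P^{1}, P = (Kp/g)^(1/1) = (72.7/10.26)^(1/1) = 7.08 atm.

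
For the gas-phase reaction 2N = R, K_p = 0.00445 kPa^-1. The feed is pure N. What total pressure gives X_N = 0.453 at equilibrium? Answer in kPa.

Take 1 mol N as basis and let X be its fractional conversion, so ξ = 0.5X.
Moles: n_N = 1 − X; n_R = 0.5X.
Total moles n_T = 1 − 0.5X.
K_p = p_R / (p_N^2) with p_i = (n_i/n_T)·P.
At X = 0.453: the mole-fraction product g(X) = Π y_i^ν_i = 0.5855. Since K_p = g(X)·P^{-1}, P = (g/K_p)^(1/1) = (0.5855/0.00445)^(1/1) = 132 kPa.

P = 132 kPa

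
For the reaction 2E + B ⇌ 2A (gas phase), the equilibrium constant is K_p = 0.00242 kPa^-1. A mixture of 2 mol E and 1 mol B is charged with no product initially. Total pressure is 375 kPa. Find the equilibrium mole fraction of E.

Take 2 mol E as basis and let X be its fractional conversion, so ξ = X.
Mole table: n_E = 2 − 2X; n_B = 1 − X; n_A = 2X.
Total moles n_T = 3 − X.
y_i = n_i/n_T, p_i = y_i·P. K_p = p_A^2 / (p_E^2 p_B).
Substituting and setting equal to 0.00242 kPa^-1 gives a polynomial in X; the root in (0,1) is X = 0.324.
Then n_E = 1.35, n_T = 2.68, so y_E = 0.505.

y_E = 0.505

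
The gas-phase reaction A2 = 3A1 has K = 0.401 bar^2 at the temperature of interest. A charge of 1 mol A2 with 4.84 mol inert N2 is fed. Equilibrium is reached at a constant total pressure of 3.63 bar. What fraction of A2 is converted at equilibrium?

Take 1 mol A2 as basis and let X be its fractional conversion, so ξ = X.
At extent ξ: n_A2 = 1 − X; n_A1 = 3X; n_I = 4.84 (inert).
Total moles n_T = 5.84 + 2X.
With p_i = (n_i/n_T)P, K = p_A1^3 / (p_A2).
Equating to 0.401 bar^2 and solving on 0 < X < 1: X = 0.318.

X = 0.318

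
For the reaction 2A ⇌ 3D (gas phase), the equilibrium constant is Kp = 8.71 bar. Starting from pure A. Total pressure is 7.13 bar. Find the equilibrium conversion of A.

Basis: 1 mol A initially; let X = conversion of A. Extent ξ = 0.5X.
Mole table: n_A = 1 − X; n_D = 1.5X.
Summing: n_T = 1 + 0.5X.
Mole fractions y_i = n_i/n_T; Kp = p_D^3 / (p_A^2) with p_i = y_i·P.
Substituting and setting equal to 8.71 bar gives a polynomial in X; the root in (0,1) is X = 0.490.

X = 0.490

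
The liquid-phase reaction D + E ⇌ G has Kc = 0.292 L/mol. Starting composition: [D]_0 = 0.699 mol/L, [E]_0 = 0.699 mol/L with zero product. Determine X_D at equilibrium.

X = 0.148

Let X = conversion of D; extent ξ = 0.699·X mol/L.
Concentrations: [D] = 0.699 − 0.699X; [E] = 0.699 − 0.699X; [G] = 0.699X.
Kc = [G] / ([D] [E]).
Setting equal to 0.292 and solving for X on (0,1) gives X = 0.148.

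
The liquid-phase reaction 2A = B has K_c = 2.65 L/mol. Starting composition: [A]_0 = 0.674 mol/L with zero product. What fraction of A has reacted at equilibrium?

Let X = conversion of A; extent ξ = 0.674X/2 mol/L.
Concentrations: [A] = 0.674 − 0.674X; [B] = 0.337X.
K_c = [B] / ([A]^2).
Equating to 2.65 L/mol: the physical root is X = 0.593.

X = 0.593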